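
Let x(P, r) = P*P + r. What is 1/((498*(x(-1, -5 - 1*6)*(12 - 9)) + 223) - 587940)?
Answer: -1/602657 ≈ -1.6593e-6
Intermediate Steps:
x(P, r) = r + P² (x(P, r) = P² + r = r + P²)
1/((498*(x(-1, -5 - 1*6)*(12 - 9)) + 223) - 587940) = 1/((498*(((-5 - 1*6) + (-1)²)*(12 - 9)) + 223) - 587940) = 1/((498*(((-5 - 6) + 1)*3) + 223) - 587940) = 1/((498*((-11 + 1)*3) + 223) - 587940) = 1/((498*(-10*3) + 223) - 587940) = 1/((498*(-30) + 223) - 587940) = 1/((-14940 + 223) - 587940) = 1/(-14717 - 587940) = 1/(-602657) = -1/602657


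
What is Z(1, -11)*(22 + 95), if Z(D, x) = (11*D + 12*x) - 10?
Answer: -15327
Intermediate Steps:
Z(D, x) = -10 + 11*D + 12*x
Z(1, -11)*(22 + 95) = (-10 + 11*1 + 12*(-11))*(22 + 95) = (-10 + 11 - 132)*117 = -131*117 = -15327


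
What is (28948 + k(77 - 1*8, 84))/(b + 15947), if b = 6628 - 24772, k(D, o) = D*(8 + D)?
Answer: -34261/2197 ≈ -15.594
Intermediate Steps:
b = -18144
(28948 + k(77 - 1*8, 84))/(b + 15947) = (28948 + (77 - 1*8)*(8 + (77 - 1*8)))/(-18144 + 15947) = (28948 + (77 - 8)*(8 + (77 - 8)))/(-2197) = (28948 + 69*(8 + 69))*(-1/2197) = (28948 + 69*77)*(-1/2197) = (28948 + 5313)*(-1/2197) = 34261*(-1/2197) = -34261/2197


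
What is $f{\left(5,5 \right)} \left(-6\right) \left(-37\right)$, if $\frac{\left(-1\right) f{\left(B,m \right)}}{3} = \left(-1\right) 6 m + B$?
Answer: $16650$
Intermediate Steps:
$f{\left(B,m \right)} = - 3 B + 18 m$ ($f{\left(B,m \right)} = - 3 \left(\left(-1\right) 6 m + B\right) = - 3 \left(- 6 m + B\right) = - 3 \left(B - 6 m\right) = - 3 B + 18 m$)
$f{\left(5,5 \right)} \left(-6\right) \left(-37\right) = \left(\left(-3\right) 5 + 18 \cdot 5\right) \left(-6\right) \left(-37\right) = \left(-15 + 90\right) \left(-6\right) \left(-37\right) = 75 \left(-6\right) \left(-37\right) = \left(-450\right) \left(-37\right) = 16650$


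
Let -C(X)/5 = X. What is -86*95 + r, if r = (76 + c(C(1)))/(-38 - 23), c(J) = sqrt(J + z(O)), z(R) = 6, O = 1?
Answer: -498447/61 ≈ -8171.3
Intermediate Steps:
C(X) = -5*X
c(J) = sqrt(6 + J) (c(J) = sqrt(J + 6) = sqrt(6 + J))
r = -77/61 (r = (76 + sqrt(6 - 5*1))/(-38 - 23) = (76 + sqrt(6 - 5))/(-61) = (76 + sqrt(1))*(-1/61) = (76 + 1)*(-1/61) = 77*(-1/61) = -77/61 ≈ -1.2623)
-86*95 + r = -86*95 - 77/61 = -8170 - 77/61 = -498447/61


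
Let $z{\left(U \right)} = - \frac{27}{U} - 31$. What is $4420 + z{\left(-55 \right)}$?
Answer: $\frac{241422}{55} \approx 4389.5$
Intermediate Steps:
$z{\left(U \right)} = -31 - \frac{27}{U}$ ($z{\left(U \right)} = - \frac{27}{U} - 31 = -31 - \frac{27}{U}$)
$4420 + z{\left(-55 \right)} = 4420 - \left(31 + \frac{27}{-55}\right) = 4420 - \frac{1678}{55} = \frac{241422}{55}$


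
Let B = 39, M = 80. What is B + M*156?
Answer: 12519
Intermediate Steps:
B + M*156 = 39 + 80*156 = 39 + 12480 = 12519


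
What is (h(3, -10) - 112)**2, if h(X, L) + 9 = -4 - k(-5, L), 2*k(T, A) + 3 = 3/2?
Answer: 247009/16 ≈ 15438.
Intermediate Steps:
k(T, A) = -3/4 (k(T, A) = -3/2 + (3/2)/2 = -3/2 + (3*(1/2))/2 = -3/2 + (1/2)*(3/2) = -3/2 + 3/4 = -3/4)
h(X, L) = -49/4 (h(X, L) = -9 + (-4 - 1*(-3/4)) = -9 + (-4 + 3/4) = -9 - 13/4 = -49/4)
(h(3, -10) - 112)**2 = (-49/4 - 112)**2 = (-497/4)**2 = 247009/16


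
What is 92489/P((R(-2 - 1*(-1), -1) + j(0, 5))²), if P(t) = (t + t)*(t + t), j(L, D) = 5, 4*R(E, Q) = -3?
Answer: 5919296/83521 ≈ 70.872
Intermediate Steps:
R(E, Q) = -¾ (R(E, Q) = (¼)*(-3) = -¾)
P(t) = 4*t² (P(t) = (2*t)*(2*t) = 4*t²)
92489/P((R(-2 - 1*(-1), -1) + j(0, 5))²) = 92489/((4*((-¾ + 5)²)²)) = 92489/((4*((17/4)²)²)) = 92489/((4*(289/16)²)) = 92489/((4*(83521/256))) = 92489/(83521/64) = 92489*(64/83521) = 5919296/83521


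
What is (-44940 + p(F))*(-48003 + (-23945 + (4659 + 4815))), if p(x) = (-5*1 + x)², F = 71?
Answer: 2535444816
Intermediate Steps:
p(x) = (-5 + x)²
(-44940 + p(F))*(-48003 + (-23945 + (4659 + 4815))) = (-44940 + (-5 + 71)²)*(-48003 + (-23945 + (4659 + 4815))) = (-44940 + 66²)*(-48003 + (-23945 + 9474)) = (-44940 + 4356)*(-48003 - 14471) = -40584*(-62474) = 2535444816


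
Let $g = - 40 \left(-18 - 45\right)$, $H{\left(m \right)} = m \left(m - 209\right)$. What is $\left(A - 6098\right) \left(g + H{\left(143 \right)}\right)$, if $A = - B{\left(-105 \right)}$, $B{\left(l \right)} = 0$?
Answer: $42185964$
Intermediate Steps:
$H{\left(m \right)} = m \left(-209 + m\right)$
$g = 2520$ ($g = \left(-40\right) \left(-63\right) = 2520$)
$A = 0$ ($A = \left(-1\right) 0 = 0$)
$\left(A - 6098\right) \left(g + H{\left(143 \right)}\right) = \left(0 - 6098\right) \left(2520 + 143 \left(-209 + 143\right)\right) = - 6098 \left(2520 + 143 \left(-66\right)\right) = - 6098 \left(2520 - 9438\right) = \left(-6098\right) \left(-6918\right) = 42185964$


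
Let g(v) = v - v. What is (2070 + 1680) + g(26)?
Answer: 3750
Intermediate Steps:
g(v) = 0
(2070 + 1680) + g(26) = (2070 + 1680) + 0 = 3750 + 0 = 3750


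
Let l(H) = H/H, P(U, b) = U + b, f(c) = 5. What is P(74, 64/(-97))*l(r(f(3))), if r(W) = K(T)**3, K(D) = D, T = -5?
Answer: 7114/97 ≈ 73.340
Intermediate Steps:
r(W) = -125 (r(W) = (-5)**3 = -125)
l(H) = 1
P(74, 64/(-97))*l(r(f(3))) = (74 + 64/(-97))*1 = (74 + 64*(-1/97))*1 = (74 - 64/97)*1 = (7114/97)*1 = 7114/97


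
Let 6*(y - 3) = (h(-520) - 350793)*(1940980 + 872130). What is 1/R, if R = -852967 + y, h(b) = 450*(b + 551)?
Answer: -1/157930254919 ≈ -6.3319e-12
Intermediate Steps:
h(b) = 247950 + 450*b (h(b) = 450*(551 + b) = 247950 + 450*b)
y = -157929401952 (y = 3 + (((247950 + 450*(-520)) - 350793)*(1940980 + 872130))/6 = 3 + (((247950 - 234000) - 350793)*2813110)/6 = 3 + ((13950 - 350793)*2813110)/6 = 3 + (-336843*2813110)/6 = 3 + (1/6)*(-947576411730) = 3 - 157929401955 = -157929401952)
R = -157930254919 (R = -852967 - 157929401952 = -157930254919)
1/R = 1/(-157930254919) = -1/157930254919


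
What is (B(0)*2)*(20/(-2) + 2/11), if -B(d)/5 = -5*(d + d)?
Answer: 0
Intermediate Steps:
B(d) = 50*d (B(d) = -(-25)*(d + d) = -(-25)*2*d = -(-50)*d = 50*d)
(B(0)*2)*(20/(-2) + 2/11) = ((50*0)*2)*(20/(-2) + 2/11) = (0*2)*(20*(-½) + 2*(1/11)) = 0*(-10 + 2/11) = 0*(-108/11) = 0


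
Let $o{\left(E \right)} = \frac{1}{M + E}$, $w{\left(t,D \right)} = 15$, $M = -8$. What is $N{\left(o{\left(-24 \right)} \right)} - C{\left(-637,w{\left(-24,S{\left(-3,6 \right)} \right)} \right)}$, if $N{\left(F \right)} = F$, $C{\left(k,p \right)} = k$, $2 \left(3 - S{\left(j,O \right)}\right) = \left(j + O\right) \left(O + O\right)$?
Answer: $\frac{20383}{32} \approx 636.97$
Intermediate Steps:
$S{\left(j,O \right)} = 3 - O \left(O + j\right)$ ($S{\left(j,O \right)} = 3 - \frac{\left(j + O\right) \left(O + O\right)}{2} = 3 - \frac{\left(O + j\right) 2 O}{2} = 3 - \frac{2 O \left(O + j\right)}{2} = 3 - O \left(O + j\right)$)
$o{\left(E \right)} = \frac{1}{-8 + E}$
$N{\left(o{\left(-24 \right)} \right)} - C{\left(-637,w{\left(-24,S{\left(-3,6 \right)} \right)} \right)} = \frac{1}{-8 - 24} - -637 = \frac{1}{-32} + 637 = - \frac{1}{32} + 637 = \frac{20383}{32}$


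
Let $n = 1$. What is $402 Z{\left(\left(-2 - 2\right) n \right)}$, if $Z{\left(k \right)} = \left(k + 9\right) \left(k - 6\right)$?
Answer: $-20100$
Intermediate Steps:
$Z{\left(k \right)} = \left(-6 + k\right) \left(9 + k\right)$ ($Z{\left(k \right)} = \left(9 + k\right) \left(-6 + k\right) = \left(-6 + k\right) \left(9 + k\right)$)
$402 Z{\left(\left(-2 - 2\right) n \right)} = 402 \left(-54 + \left(\left(-2 - 2\right) 1\right)^{2} + 3 \left(-2 - 2\right) 1\right) = 402 \left(-54 + \left(\left(-4\right) 1\right)^{2} + 3 \left(\left(-4\right) 1\right)\right) = 402 \left(-54 + \left(-4\right)^{2} + 3 \left(-4\right)\right) = 402 \left(-54 + 16 - 12\right) = 402 \left(-50\right) = -20100$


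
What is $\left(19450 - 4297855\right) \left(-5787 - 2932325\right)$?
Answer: $12570433071360$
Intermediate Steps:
$\left(19450 - 4297855\right) \left(-5787 - 2932325\right) = \left(19450 - 4297855\right) \left(-2938112\right) = \left(-4278405\right) \left(-2938112\right) = 12570433071360$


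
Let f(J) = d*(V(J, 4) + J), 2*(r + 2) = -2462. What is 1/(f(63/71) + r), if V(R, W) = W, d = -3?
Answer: -71/88584 ≈ -0.00080150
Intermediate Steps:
r = -1233 (r = -2 + (½)*(-2462) = -2 - 1231 = -1233)
f(J) = -12 - 3*J (f(J) = -3*(4 + J) = -12 - 3*J)
1/(f(63/71) + r) = 1/((-12 - 189/71) - 1233) = 1/(-1041/71 - 1233) = 1/(-88584/71) = -71/88584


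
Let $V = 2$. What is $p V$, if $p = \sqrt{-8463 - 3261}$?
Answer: $4 i \sqrt{2931} \approx 216.55 i$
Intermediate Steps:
$p = 2 i \sqrt{2931}$ ($p = \sqrt{-11724} = 2 i \sqrt{2931} \approx 108.28 i$)
$p V = 2 i \sqrt{2931} \cdot 2 = 4 i \sqrt{2931}$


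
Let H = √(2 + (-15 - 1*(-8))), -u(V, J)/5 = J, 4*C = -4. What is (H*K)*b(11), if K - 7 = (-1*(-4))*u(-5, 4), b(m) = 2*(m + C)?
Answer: -1460*I*√5 ≈ -3264.7*I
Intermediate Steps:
C = -1 (C = (¼)*(-4) = -1)
u(V, J) = -5*J
b(m) = -2 + 2*m (b(m) = 2*(m - 1) = 2*(-1 + m) = -2 + 2*m)
K = -73 (K = 7 + (-1*(-4))*(-5*4) = 7 + 4*(-20) = 7 - 80 = -73)
H = I*√5 (H = √(2 + (-15 + 8)) = √(2 - 7) = √(-5) = I*√5 ≈ 2.2361*I)
(H*K)*b(11) = ((I*√5)*(-73))*(-2 + 2*11) = (-73*I*√5)*(-2 + 22) = -73*I*√5*20 = -1460*I*√5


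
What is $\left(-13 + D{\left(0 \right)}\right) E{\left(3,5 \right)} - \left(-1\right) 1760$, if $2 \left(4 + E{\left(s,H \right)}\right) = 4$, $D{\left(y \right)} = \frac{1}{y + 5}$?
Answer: $\frac{8928}{5} \approx 1785.6$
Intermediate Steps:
$D{\left(y \right)} = \frac{1}{5 + y}$
$E{\left(s,H \right)} = -2$ ($E{\left(s,H \right)} = -4 + \frac{1}{2} \cdot 4 = -4 + 2 = -2$)
$\left(-13 + D{\left(0 \right)}\right) E{\left(3,5 \right)} - \left(-1\right) 1760 = \left(-13 + \frac{1}{5 + 0}\right) \left(-2\right) - \left(-1\right) 1760 = \left(-13 + \frac{1}{5}\right) \left(-2\right) - -1760 = \left(-13 + \frac{1}{5}\right) \left(-2\right) + 1760 = \left(- \frac{64}{5}\right) \left(-2\right) + 1760 = \frac{128}{5} + 1760 = \frac{8928}{5}$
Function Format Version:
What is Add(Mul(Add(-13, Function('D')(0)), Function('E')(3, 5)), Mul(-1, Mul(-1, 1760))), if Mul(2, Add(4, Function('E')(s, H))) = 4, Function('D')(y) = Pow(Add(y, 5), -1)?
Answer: Rational(8928, 5) ≈ 1785.6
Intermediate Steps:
Function('D')(y) = Pow(Add(5, y), -1)
Function('E')(s, H) = -2 (Function('E')(s, H) = Add(-4, Mul(Rational(1, 2), 4)) = Add(-4, 2) = -2)
Add(Mul(Add(-13, Function('D')(0)), Function('E')(3, 5)), Mul(-1, Mul(-1, 1760))) = Add(Mul(Add(-13, Pow(Add(5, 0), -1)), -2), Mul(-1, Mul(-1, 1760))) = Add(Mul(Add(-13, Pow(5, -1)), -2), Mul(-1, -1760)) = Add(Mul(Add(-13, Rational(1, 5)), -2), 1760) = Add(Mul(Rational(-64, 5), -2), 1760) = Add(Rational(128, 5), 1760) = Rational(8928, 5)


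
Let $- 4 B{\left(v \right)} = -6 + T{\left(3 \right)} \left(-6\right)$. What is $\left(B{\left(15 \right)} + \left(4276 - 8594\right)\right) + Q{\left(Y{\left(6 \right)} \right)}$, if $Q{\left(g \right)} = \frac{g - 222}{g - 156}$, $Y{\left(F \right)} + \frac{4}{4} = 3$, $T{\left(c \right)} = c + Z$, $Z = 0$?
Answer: $- \frac{30174}{7} \approx -4310.6$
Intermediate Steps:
$T{\left(c \right)} = c$ ($T{\left(c \right)} = c + 0 = c$)
$Y{\left(F \right)} = 2$ ($Y{\left(F \right)} = -1 + 3 = 2$)
$Q{\left(g \right)} = \frac{-222 + g}{-156 + g}$
$B{\left(v \right)} = 6$ ($B{\left(v \right)} = - \frac{-6 + 3 \left(-6\right)}{4} = - \frac{-6 - 18}{4} = \left(- \frac{1}{4}\right) \left(-24\right) = 6$)
$\left(B{\left(15 \right)} + \left(4276 - 8594\right)\right) + Q{\left(Y{\left(6 \right)} \right)} = \left(6 + \left(4276 - 8594\right)\right) + \frac{-222 + 2}{-156 + 2} = \left(6 - 4318\right) + \frac{1}{-154} \left(-220\right) = -4312 - - \frac{10}{7} = -4312 + \frac{10}{7} = - \frac{30174}{7}$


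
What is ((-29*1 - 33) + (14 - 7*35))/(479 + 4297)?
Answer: -293/4776 ≈ -0.061348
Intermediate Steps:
((-29*1 - 33) + (14 - 7*35))/(479 + 4297) = ((-29 - 33) + (14 - 245))/4776 = (-62 - 231)*(1/4776) = -293*1/4776 = -293/4776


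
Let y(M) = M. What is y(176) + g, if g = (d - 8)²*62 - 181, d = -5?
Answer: 10473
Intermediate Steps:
g = 10297 (g = (-5 - 8)²*62 - 181 = (-13)²*62 - 181 = 169*62 - 181 = 10478 - 181 = 10297)
y(176) + g = 176 + 10297 = 10473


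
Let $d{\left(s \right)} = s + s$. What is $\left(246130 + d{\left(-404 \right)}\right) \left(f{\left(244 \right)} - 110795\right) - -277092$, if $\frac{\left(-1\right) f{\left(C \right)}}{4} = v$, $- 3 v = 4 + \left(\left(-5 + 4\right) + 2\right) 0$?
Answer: $-27178865514$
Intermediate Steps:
$v = - \frac{4}{3}$ ($v = - \frac{4 + \left(\left(-5 + 4\right) + 2\right) 0}{3} = - \frac{4 + \left(-1 + 2\right) 0}{3} = - \frac{4 + 1 \cdot 0}{3} = - \frac{4 + 0}{3} = \left(- \frac{1}{3}\right) 4 = - \frac{4}{3} \approx -1.3333$)
$d{\left(s \right)} = 2 s$
$f{\left(C \right)} = \frac{16}{3}$ ($f{\left(C \right)} = \left(-4\right) \left(- \frac{4}{3}\right) = \frac{16}{3}$)
$\left(246130 + d{\left(-404 \right)}\right) \left(f{\left(244 \right)} - 110795\right) - -277092 = \left(246130 + 2 \left(-404\right)\right) \left(\frac{16}{3} - 110795\right) - -277092 = \left(246130 - 808\right) \left(- \frac{332369}{3}\right) + 277092 = 245322 \left(- \frac{332369}{3}\right) + 277092 = -27179142606 + 277092 = -27178865514$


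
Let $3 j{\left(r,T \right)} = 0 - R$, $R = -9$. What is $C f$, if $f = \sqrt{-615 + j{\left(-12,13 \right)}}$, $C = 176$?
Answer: $1056 i \sqrt{17} \approx 4354.0 i$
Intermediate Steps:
$j{\left(r,T \right)} = 3$ ($j{\left(r,T \right)} = \frac{0 - -9}{3} = \frac{0 + 9}{3} = \frac{1}{3} \cdot 9 = 3$)
$f = 6 i \sqrt{17}$ ($f = \sqrt{-615 + 3} = \sqrt{-612} = 6 i \sqrt{17} \approx 24.739 i$)
$C f = 176 \cdot 6 i \sqrt{17} = 1056 i \sqrt{17}$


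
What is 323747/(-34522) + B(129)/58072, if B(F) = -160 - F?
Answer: -553253313/58963576 ≈ -9.3830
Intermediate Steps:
323747/(-34522) + B(129)/58072 = 323747/(-34522) + (-160 - 1*129)/58072 = 323747*(-1/34522) + (-160 - 129)*(1/58072) = -323747/34522 - 289*1/58072 = -323747/34522 - 17/3416 = -553253313/58963576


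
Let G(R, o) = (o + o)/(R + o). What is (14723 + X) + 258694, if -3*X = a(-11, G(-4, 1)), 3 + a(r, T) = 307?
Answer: 819947/3 ≈ 2.7332e+5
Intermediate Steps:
G(R, o) = 2*o/(R + o) (G(R, o) = (2*o)/(R + o) = 2*o/(R + o))
a(r, T) = 304 (a(r, T) = -3 + 307 = 304)
X = -304/3 (X = -1/3*304 = -304/3 ≈ -101.33)
(14723 + X) + 258694 = (14723 - 304/3) + 258694 = 43865/3 + 258694 = 819947/3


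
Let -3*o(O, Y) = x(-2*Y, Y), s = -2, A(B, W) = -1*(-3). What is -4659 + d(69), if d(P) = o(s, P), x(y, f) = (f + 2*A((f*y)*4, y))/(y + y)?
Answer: -1285859/276 ≈ -4658.9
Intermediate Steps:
A(B, W) = 3
x(y, f) = (6 + f)/(2*y) (x(y, f) = (f + 2*3)/(y + y) = (f + 6)/((2*y)) = (6 + f)*(1/(2*y)) = (6 + f)/(2*y))
o(O, Y) = (6 + Y)/(12*Y) (o(O, Y) = -(6 + Y)/(6*((-2*Y))) = -(-1/(2*Y))*(6 + Y)/6 = -(-1)*(6 + Y)/(12*Y) = (6 + Y)/(12*Y))
d(P) = (6 + P)/(12*P)
-4659 + d(69) = -4659 + (1/12)*(6 + 69)/69 = -4659 + (1/12)*(1/69)*75 = -4659 + 25/276 = -1285859/276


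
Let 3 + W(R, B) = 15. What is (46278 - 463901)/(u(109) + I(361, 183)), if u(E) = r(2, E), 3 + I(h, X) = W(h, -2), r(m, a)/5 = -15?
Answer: 417623/66 ≈ 6327.6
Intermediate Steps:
W(R, B) = 12 (W(R, B) = -3 + 15 = 12)
r(m, a) = -75 (r(m, a) = 5*(-15) = -75)
I(h, X) = 9 (I(h, X) = -3 + 12 = 9)
u(E) = -75
(46278 - 463901)/(u(109) + I(361, 183)) = (46278 - 463901)/(-75 + 9) = -417623/(-66) = -417623*(-1/66) = 417623/66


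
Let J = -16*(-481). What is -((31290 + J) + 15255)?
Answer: -54241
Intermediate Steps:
J = 7696
-((31290 + J) + 15255) = -((31290 + 7696) + 15255) = -(38986 + 15255) = -1*54241 = -54241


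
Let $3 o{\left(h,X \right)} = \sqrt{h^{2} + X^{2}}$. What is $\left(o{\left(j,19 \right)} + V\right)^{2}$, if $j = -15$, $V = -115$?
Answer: $\frac{\left(345 - \sqrt{586}\right)^{2}}{9} \approx 11434.0$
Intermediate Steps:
$o{\left(h,X \right)} = \frac{\sqrt{X^{2} + h^{2}}}{3}$ ($o{\left(h,X \right)} = \frac{\sqrt{h^{2} + X^{2}}}{3} = \frac{\sqrt{X^{2} + h^{2}}}{3}$)
$\left(o{\left(j,19 \right)} + V\right)^{2} = \left(\frac{\sqrt{19^{2} + \left(-15\right)^{2}}}{3} - 115\right)^{2} = \left(\frac{\sqrt{361 + 225}}{3} - 115\right)^{2} = \left(\frac{\sqrt{586}}{3} - 115\right)^{2} = \left(-115 + \frac{\sqrt{586}}{3}\right)^{2}$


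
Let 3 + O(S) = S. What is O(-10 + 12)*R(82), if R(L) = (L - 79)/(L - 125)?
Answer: 3/43 ≈ 0.069767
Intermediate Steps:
R(L) = (-79 + L)/(-125 + L)
O(S) = -3 + S
O(-10 + 12)*R(82) = (-3 + (-10 + 12))*((-79 + 82)/(-125 + 82)) = (-3 + 2)*(3/(-43)) = -(-1)*3/43 = -1*(-3/43) = 3/43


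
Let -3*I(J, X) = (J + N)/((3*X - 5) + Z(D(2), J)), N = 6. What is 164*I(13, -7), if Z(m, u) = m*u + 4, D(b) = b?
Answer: -779/3 ≈ -259.67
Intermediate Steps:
Z(m, u) = 4 + m*u
I(J, X) = -(6 + J)/(3*(-1 + 2*J + 3*X)) (I(J, X) = -(J + 6)/(3*((3*X - 5) + (4 + 2*J))) = -(6 + J)/(3*((-5 + 3*X) + (4 + 2*J))) = -(6 + J)/(3*(-1 + 2*J + 3*X)))
164*I(13, -7) = 164*((-6 - 1*13)/(3*(-1 + 2*13 + 3*(-7)))) = 164*((-6 - 13)/(3*(-1 + 26 - 21))) = 164*((1/3)*(-19)/4) = 164*((1/3)*(1/4)*(-19)) = 164*(-19/12) = -779/3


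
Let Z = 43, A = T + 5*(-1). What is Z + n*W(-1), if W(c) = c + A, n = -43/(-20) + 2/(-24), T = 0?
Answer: 153/5 ≈ 30.600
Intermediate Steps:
A = -5 (A = 0 + 5*(-1) = 0 - 5 = -5)
n = 31/15 (n = -43*(-1/20) + 2*(-1/24) = 43/20 - 1/12 = 31/15 ≈ 2.0667)
W(c) = -5 + c (W(c) = c - 5 = -5 + c)
Z + n*W(-1) = 43 + 31*(-5 - 1)/15 = 43 + (31/15)*(-6) = 43 - 62/5 = 153/5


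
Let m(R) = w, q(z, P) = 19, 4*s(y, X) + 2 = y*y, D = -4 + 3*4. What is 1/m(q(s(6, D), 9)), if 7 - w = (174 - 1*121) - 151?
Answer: 1/105 ≈ 0.0095238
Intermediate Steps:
D = 8 (D = -4 + 12 = 8)
s(y, X) = -½ + y²/4 (s(y, X) = -½ + (y*y)/4 = -½ + y²/4)
w = 105 (w = 7 - ((174 - 1*121) - 151) = 7 - ((174 - 121) - 151) = 7 - (53 - 151) = 7 - 1*(-98) = 7 + 98 = 105)
m(R) = 105
1/m(q(s(6, D), 9)) = 1/105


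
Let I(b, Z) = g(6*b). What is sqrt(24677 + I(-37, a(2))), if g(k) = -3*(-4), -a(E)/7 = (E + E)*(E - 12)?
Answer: sqrt(24689) ≈ 157.13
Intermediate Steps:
a(E) = -14*E*(-12 + E) (a(E) = -7*(E + E)*(E - 12) = -7*2*E*(-12 + E) = -14*E*(-12 + E))
g(k) = 12
I(b, Z) = 12
sqrt(24677 + I(-37, a(2))) = sqrt(24677 + 12) = sqrt(24689)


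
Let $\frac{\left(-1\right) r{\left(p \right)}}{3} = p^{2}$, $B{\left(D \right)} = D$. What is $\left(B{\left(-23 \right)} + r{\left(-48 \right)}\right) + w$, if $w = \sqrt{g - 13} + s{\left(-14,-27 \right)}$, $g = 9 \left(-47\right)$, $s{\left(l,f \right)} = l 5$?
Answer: $-7005 + 2 i \sqrt{109} \approx -7005.0 + 20.881 i$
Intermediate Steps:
$s{\left(l,f \right)} = 5 l$
$g = -423$
$w = -70 + 2 i \sqrt{109}$ ($w = \sqrt{-423 - 13} + 5 \left(-14\right) = \sqrt{-436} - 70 = 2 i \sqrt{109} - 70 = -70 + 2 i \sqrt{109} \approx -70.0 + 20.881 i$)
$r{\left(p \right)} = - 3 p^{2}$
$\left(B{\left(-23 \right)} + r{\left(-48 \right)}\right) + w = \left(-23 - 3 \left(-48\right)^{2}\right) - \left(70 - 2 i \sqrt{109}\right) = \left(-23 - 6912\right) - \left(70 - 2 i \sqrt{109}\right) = -6935 - \left(70 - 2 i \sqrt{109}\right) = -7005 + 2 i \sqrt{109}$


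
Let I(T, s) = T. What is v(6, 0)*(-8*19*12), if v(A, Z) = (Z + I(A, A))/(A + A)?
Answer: -912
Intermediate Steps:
v(A, Z) = (A + Z)/(2*A) (v(A, Z) = (Z + A)/(A + A) = (A + Z)/((2*A)) = (A + Z)*(1/(2*A)) = (A + Z)/(2*A))
v(6, 0)*(-8*19*12) = ((1/2)*(6 + 0)/6)*(-8*19*12) = ((1/2)*(1/6)*6)*(-152*12) = (1/2)*(-1824) = -912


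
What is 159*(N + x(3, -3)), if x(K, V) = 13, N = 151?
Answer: 26076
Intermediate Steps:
159*(N + x(3, -3)) = 159*(151 + 13) = 159*164 = 26076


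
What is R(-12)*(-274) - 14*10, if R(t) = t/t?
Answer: -414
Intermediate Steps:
R(t) = 1
R(-12)*(-274) - 14*10 = 1*(-274) - 14*10 = -274 - 140 = -414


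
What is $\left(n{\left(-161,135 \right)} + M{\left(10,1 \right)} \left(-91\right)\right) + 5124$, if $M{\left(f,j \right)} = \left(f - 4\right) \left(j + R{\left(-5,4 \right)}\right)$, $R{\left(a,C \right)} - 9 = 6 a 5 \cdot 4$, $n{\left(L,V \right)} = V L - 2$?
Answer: $305527$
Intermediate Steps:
$n{\left(L,V \right)} = -2 + L V$ ($n{\left(L,V \right)} = L V - 2 = -2 + L V$)
$R{\left(a,C \right)} = 9 + 120 a$ ($R{\left(a,C \right)} = 9 + 6 a 5 \cdot 4 = 9 + 30 a 4 = 9 + 120 a$)
$M{\left(f,j \right)} = \left(-591 + j\right) \left(-4 + f\right)$ ($M{\left(f,j \right)} = \left(f - 4\right) \left(j + \left(9 + 120 \left(-5\right)\right)\right) = \left(-4 + f\right) \left(j + \left(9 - 600\right)\right) = \left(-4 + f\right) \left(j - 591\right) = \left(-4 + f\right) \left(-591 + j\right) = \left(-591 + j\right) \left(-4 + f\right)$)
$\left(n{\left(-161,135 \right)} + M{\left(10,1 \right)} \left(-91\right)\right) + 5124 = \left(\left(-2 - 21735\right) + \left(2364 - 5910 - 4 + 10 \cdot 1\right) \left(-91\right)\right) + 5124 = \left(\left(-2 - 21735\right) + \left(2364 - 5910 - 4 + 10\right) \left(-91\right)\right) + 5124 = \left(-21737 - -322140\right) + 5124 = \left(-21737 + 322140\right) + 5124 = 300403 + 5124 = 305527$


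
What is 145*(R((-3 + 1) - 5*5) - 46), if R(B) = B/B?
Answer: -6525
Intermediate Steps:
R(B) = 1
145*(R((-3 + 1) - 5*5) - 46) = 145*(1 - 46) = 145*(-45) = -6525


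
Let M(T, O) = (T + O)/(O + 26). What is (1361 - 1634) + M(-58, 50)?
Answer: -5189/19 ≈ -273.11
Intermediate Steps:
M(T, O) = (O + T)/(26 + O)
(1361 - 1634) + M(-58, 50) = (1361 - 1634) + (50 - 58)/(26 + 50) = -273 - 8/76 = -273 + (1/76)*(-8) = -273 - 2/19 = -5189/19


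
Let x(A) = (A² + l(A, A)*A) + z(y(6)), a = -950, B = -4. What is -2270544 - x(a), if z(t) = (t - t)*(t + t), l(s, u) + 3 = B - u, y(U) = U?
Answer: -2277194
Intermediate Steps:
l(s, u) = -7 - u (l(s, u) = -3 + (-4 - u) = -7 - u)
z(t) = 0 (z(t) = 0*(2*t) = 0)
x(A) = A² + A*(-7 - A) (x(A) = (A² + (-7 - A)*A) + 0 = (A² + A*(-7 - A)) + 0 = A² + A*(-7 - A))
-2270544 - x(a) = -2270544 - (-7)*(-950) = -2270544 - 1*6650 = -2270544 - 6650 = -2277194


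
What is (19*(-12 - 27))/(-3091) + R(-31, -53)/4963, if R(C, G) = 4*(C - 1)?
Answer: 3281935/15340633 ≈ 0.21394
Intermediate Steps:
R(C, G) = -4 + 4*C (R(C, G) = 4*(-1 + C) = -4 + 4*C)
(19*(-12 - 27))/(-3091) + R(-31, -53)/4963 = (19*(-12 - 27))/(-3091) + (-4 + 4*(-31))/4963 = (19*(-39))*(-1/3091) + (-4 - 124)*(1/4963) = -741*(-1/3091) - 128*1/4963 = 741/3091 - 128/4963 = 3281935/15340633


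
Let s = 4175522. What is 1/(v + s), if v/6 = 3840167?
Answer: 1/27216524 ≈ 3.6742e-8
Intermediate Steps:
v = 23041002 (v = 6*3840167 = 23041002)
1/(v + s) = 1/(23041002 + 4175522) = 1/27216524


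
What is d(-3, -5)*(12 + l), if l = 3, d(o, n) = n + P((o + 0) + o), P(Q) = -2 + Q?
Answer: -195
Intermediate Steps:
d(o, n) = -2 + n + 2*o (d(o, n) = n + (-2 + ((o + 0) + o)) = n + (-2 + (o + o)) = n + (-2 + 2*o) = -2 + n + 2*o)
d(-3, -5)*(12 + l) = (-2 - 5 + 2*(-3))*(12 + 3) = (-2 - 5 - 6)*15 = -13*15 = -195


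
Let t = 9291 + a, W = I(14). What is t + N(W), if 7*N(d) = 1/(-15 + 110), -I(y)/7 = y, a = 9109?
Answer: 12236001/665 ≈ 18400.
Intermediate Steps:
I(y) = -7*y
W = -98 (W = -7*14 = -98)
t = 18400 (t = 9291 + 9109 = 18400)
N(d) = 1/665 (N(d) = 1/(7*(-15 + 110)) = (⅐)/95 = (⅐)*(1/95) = 1/665)
t + N(W) = 18400 + 1/665 = 12236001/665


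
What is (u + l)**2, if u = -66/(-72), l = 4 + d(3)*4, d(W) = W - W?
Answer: 3481/144 ≈ 24.174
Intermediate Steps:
d(W) = 0
l = 4 (l = 4 + 0*4 = 4 + 0 = 4)
u = 11/12 (u = -66*(-1/72) = 11/12 ≈ 0.91667)
(u + l)**2 = (11/12 + 4)**2 = (59/12)**2 = 3481/144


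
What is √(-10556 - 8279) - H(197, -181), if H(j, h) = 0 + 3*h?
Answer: 543 + I*√18835 ≈ 543.0 + 137.24*I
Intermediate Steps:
H(j, h) = 3*h
√(-10556 - 8279) - H(197, -181) = √(-10556 - 8279) - 3*(-181) = √(-18835) - 1*(-543) = I*√18835 + 543 = 543 + I*√18835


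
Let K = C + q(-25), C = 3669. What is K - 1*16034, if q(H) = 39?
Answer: -12326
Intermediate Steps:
K = 3708 (K = 3669 + 39 = 3708)
K - 1*16034 = 3708 - 1*16034 = 3708 - 16034 = -12326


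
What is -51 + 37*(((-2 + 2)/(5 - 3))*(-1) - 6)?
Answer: -273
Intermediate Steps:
-51 + 37*(((-2 + 2)/(5 - 3))*(-1) - 6) = -51 + 37*((0/2)*(-1) - 6) = -51 + 37*((0*(½))*(-1) - 6) = -51 + 37*(0*(-1) - 6) = -51 + 37*(0 - 6) = -51 + 37*(-6) = -51 - 222 = -273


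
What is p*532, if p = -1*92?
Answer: -48944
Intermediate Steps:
p = -92
p*532 = -92*532 = -48944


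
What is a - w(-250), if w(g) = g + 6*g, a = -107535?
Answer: -105785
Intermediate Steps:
w(g) = 7*g
a - w(-250) = -107535 - 7*(-250) = -107535 - 1*(-1750) = -107535 + 1750 = -105785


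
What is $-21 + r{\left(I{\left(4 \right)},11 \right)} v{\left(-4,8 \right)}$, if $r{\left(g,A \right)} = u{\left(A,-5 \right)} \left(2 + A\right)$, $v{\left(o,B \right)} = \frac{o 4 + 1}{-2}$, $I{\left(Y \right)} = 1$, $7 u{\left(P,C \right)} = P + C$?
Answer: $\frac{438}{7} \approx 62.571$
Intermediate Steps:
$u{\left(P,C \right)} = \frac{C}{7} + \frac{P}{7}$ ($u{\left(P,C \right)} = \frac{P + C}{7} = \frac{C + P}{7} = \frac{C}{7} + \frac{P}{7}$)
$v{\left(o,B \right)} = - \frac{1}{2} - 2 o$ ($v{\left(o,B \right)} = \left(4 o + 1\right) \left(- \frac{1}{2}\right) = \left(1 + 4 o\right) \left(- \frac{1}{2}\right) = - \frac{1}{2} - 2 o$)
$r{\left(g,A \right)} = \left(2 + A\right) \left(- \frac{5}{7} + \frac{A}{7}\right)$ ($r{\left(g,A \right)} = \left(\frac{1}{7} \left(-5\right) + \frac{A}{7}\right) \left(2 + A\right) = \left(- \frac{5}{7} + \frac{A}{7}\right) \left(2 + A\right) = \left(2 + A\right) \left(- \frac{5}{7} + \frac{A}{7}\right)$)
$-21 + r{\left(I{\left(4 \right)},11 \right)} v{\left(-4,8 \right)} = -21 + \frac{\left(-5 + 11\right) \left(2 + 11\right)}{7} \left(- \frac{1}{2} - -8\right) = -21 + \frac{1}{7} \cdot 6 \cdot 13 \left(- \frac{1}{2} + 8\right) = -21 + \frac{78}{7} \cdot \frac{15}{2} = -21 + \frac{585}{7} = \frac{438}{7}$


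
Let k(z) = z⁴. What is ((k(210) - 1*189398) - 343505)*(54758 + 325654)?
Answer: 739626339023964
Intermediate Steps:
((k(210) - 1*189398) - 343505)*(54758 + 325654) = ((210⁴ - 1*189398) - 343505)*(54758 + 325654) = ((1944810000 - 189398) - 343505)*380412 = (1944620602 - 343505)*380412 = 1944277097*380412 = 739626339023964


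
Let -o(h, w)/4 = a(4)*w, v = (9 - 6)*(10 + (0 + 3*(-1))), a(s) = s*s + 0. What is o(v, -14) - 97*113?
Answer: -10065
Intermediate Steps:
a(s) = s² (a(s) = s² + 0 = s²)
v = 21 (v = 3*(10 + (0 - 3)) = 3*(10 - 3) = 3*7 = 21)
o(h, w) = -64*w (o(h, w) = -4*4²*w = -64*w)
o(v, -14) - 97*113 = -64*(-14) - 97*113 = 896 - 10961 = -10065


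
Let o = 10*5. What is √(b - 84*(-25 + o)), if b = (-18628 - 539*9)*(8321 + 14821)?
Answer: I*√543353118 ≈ 23310.0*I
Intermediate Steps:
o = 50
b = -543351018 (b = (-18628 - 4851)*23142 = -23479*23142 = -543351018)
√(b - 84*(-25 + o)) = √(-543351018 - 84*(-25 + 50)) = √(-543351018 - 84*25) = √(-543351018 - 2100) = √(-543353118) = I*√543353118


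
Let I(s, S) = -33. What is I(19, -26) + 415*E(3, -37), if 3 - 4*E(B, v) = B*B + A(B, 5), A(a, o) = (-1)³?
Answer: -2207/4 ≈ -551.75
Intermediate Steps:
A(a, o) = -1
E(B, v) = 1 - B²/4 (E(B, v) = ¾ - (B*B - 1)/4 = ¾ - (B² - 1)/4 = ¾ - (-1 + B²)/4 = ¾ + (¼ - B²/4) = 1 - B²/4)
I(19, -26) + 415*E(3, -37) = -33 + 415*(1 - ¼*3²) = -33 + 415*(1 - ¼*9) = -33 + 415*(1 - 9/4) = -33 + 415*(-5/4) = -33 - 2075/4 = -2207/4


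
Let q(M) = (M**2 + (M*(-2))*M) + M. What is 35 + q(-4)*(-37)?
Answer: 775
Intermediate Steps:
q(M) = M - M**2 (q(M) = (M**2 + (-2*M)*M) + M = (M**2 - 2*M**2) + M = -M**2 + M = M - M**2)
35 + q(-4)*(-37) = 35 - 4*(1 - 1*(-4))*(-37) = 35 - 4*(1 + 4)*(-37) = 35 - 4*5*(-37) = 35 - 20*(-37) = 35 + 740 = 775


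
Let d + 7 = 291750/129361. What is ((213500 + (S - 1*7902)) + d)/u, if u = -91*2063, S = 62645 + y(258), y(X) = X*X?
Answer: -43310354550/24285328613 ≈ -1.7834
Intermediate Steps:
y(X) = X²
S = 129209 (S = 62645 + 258² = 62645 + 66564 = 129209)
d = -613777/129361 (d = -7 + 291750/129361 = -613777/129361 ≈ -4.7447)
u = -187733
((213500 + (S - 1*7902)) + d)/u = ((213500 + (129209 - 1*7902)) - 613777/129361)/(-187733) = ((213500 + (129209 - 7902)) - 613777/129361)*(-1/187733) = ((213500 + 121307) - 613777/129361)*(-1/187733) = (334807 - 613777/129361)*(-1/187733) = (43310354550/129361)*(-1/187733) = -43310354550/24285328613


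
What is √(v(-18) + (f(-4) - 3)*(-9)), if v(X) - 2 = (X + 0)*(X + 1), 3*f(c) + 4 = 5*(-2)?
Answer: √377 ≈ 19.416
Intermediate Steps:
f(c) = -14/3 (f(c) = -4/3 + (5*(-2))/3 = -4/3 + (⅓)*(-10) = -4/3 - 10/3 = -14/3)
v(X) = 2 + X*(1 + X) (v(X) = 2 + (X + 0)*(X + 1) = 2 + X*(1 + X))
√(v(-18) + (f(-4) - 3)*(-9)) = √((2 - 18 + (-18)²) + (-14/3 - 3)*(-9)) = √((2 - 18 + 324) - 23/3*(-9)) = √(308 + 69) = √377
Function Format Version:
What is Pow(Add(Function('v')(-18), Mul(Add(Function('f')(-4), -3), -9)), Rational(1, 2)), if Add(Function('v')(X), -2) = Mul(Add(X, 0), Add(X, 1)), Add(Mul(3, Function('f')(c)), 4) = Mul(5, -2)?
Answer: Pow(377, Rational(1, 2)) ≈ 19.416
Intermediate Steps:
Function('f')(c) = Rational(-14, 3) (Function('f')(c) = Add(Rational(-4, 3), Mul(Rational(1, 3), Mul(5, -2))) = Add(Rational(-4, 3), Mul(Rational(1, 3), -10)) = Add(Rational(-4, 3), Rational(-10, 3)) = Rational(-14, 3))
Function('v')(X) = Add(2, Mul(X, Add(1, X))) (Function('v')(X) = Add(2, Mul(Add(X, 0), Add(X, 1))) = Add(2, Mul(X, Add(1, X))))
Pow(Add(Function('v')(-18), Mul(Add(Function('f')(-4), -3), -9)), Rational(1, 2)) = Pow(Add(Add(2, -18, Pow(-18, 2)), Mul(Add(Rational(-14, 3), -3), -9)), Rational(1, 2)) = Pow(Add(Add(2, -18, 324), Mul(Rational(-23, 3), -9)), Rational(1, 2)) = Pow(Add(308, 69), Rational(1, 2)) = Pow(377, Rational(1, 2))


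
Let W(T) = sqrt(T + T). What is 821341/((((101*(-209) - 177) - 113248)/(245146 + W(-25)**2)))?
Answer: -100653696868/67267 ≈ -1.4963e+6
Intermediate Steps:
W(T) = sqrt(2)*sqrt(T) (W(T) = sqrt(2*T) = sqrt(2)*sqrt(T))
821341/((((101*(-209) - 177) - 113248)/(245146 + W(-25)**2))) = 821341/((((101*(-209) - 177) - 113248)/(245146 + (sqrt(2)*sqrt(-25))**2))) = 821341/((((-21109 - 177) - 113248)/(245146 + (sqrt(2)*(5*I))**2))) = 821341/(((-21286 - 113248)/(245146 + (5*I*sqrt(2))**2))) = 821341/((-134534/(245146 - 50))) = 821341/((-134534/245096)) = 821341/((-134534*1/245096)) = 821341/(-67267/122548) = 821341*(-122548/67267) = -100653696868/67267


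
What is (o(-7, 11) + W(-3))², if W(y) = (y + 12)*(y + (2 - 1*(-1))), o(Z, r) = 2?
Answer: 4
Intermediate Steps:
W(y) = (3 + y)*(12 + y) (W(y) = (12 + y)*(y + (2 + 1)) = (12 + y)*(y + 3) = (12 + y)*(3 + y) = (3 + y)*(12 + y))
(o(-7, 11) + W(-3))² = (2 + (36 + (-3)² + 15*(-3)))² = (2 + (36 + 9 - 45))² = (2 + 0)² = 2² = 4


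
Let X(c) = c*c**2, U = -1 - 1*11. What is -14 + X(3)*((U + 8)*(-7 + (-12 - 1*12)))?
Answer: 3334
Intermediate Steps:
U = -12 (U = -1 - 11 = -12)
X(c) = c**3
-14 + X(3)*((U + 8)*(-7 + (-12 - 1*12))) = -14 + 3**3*((-12 + 8)*(-7 + (-12 - 1*12))) = -14 + 27*(-4*(-7 + (-12 - 12))) = -14 + 27*(-4*(-7 - 24)) = -14 + 27*(-4*(-31)) = -14 + 27*124 = -14 + 3348 = 3334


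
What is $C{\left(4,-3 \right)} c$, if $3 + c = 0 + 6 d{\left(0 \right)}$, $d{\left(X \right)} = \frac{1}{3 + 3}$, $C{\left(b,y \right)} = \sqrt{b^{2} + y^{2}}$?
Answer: $-10$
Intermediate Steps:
$d{\left(X \right)} = \frac{1}{6}$
$c = -2$ ($c = -3 + \left(0 + 6 \cdot \frac{1}{6}\right) = -3 + \left(0 + 1\right) = -3 + 1 = -2$)
$C{\left(4,-3 \right)} c = \sqrt{4^{2} + \left(-3\right)^{2}} \left(-2\right) = \sqrt{16 + 9} \left(-2\right) = \sqrt{25} \left(-2\right) = 5 \left(-2\right) = -10$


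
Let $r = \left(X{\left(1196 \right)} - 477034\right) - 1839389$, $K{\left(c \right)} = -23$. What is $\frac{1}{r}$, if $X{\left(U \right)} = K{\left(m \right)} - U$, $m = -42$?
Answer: $- \frac{1}{2317642} \approx -4.3147 \cdot 10^{-7}$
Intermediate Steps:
$X{\left(U \right)} = -23 - U$
$r = -2317642$ ($r = \left(\left(-23 - 1196\right) - 477034\right) - 1839389 = \left(-1219 - 477034\right) - 1839389 = -478253 - 1839389 = -2317642$)
$\frac{1}{r} = \frac{1}{-2317642} = - \frac{1}{2317642}$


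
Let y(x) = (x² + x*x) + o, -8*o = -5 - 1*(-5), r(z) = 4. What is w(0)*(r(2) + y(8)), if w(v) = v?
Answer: 0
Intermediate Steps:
o = 0 (o = -(-5 - 1*(-5))/8 = -(-5 + 5)/8 = -⅛*0 = 0)
y(x) = 2*x² (y(x) = (x² + x*x) + 0 = (x² + x²) + 0 = 2*x² + 0 = 2*x²)
w(0)*(r(2) + y(8)) = 0*(4 + 2*8²) = 0*(4 + 2*64) = 0*(4 + 128) = 0*132 = 0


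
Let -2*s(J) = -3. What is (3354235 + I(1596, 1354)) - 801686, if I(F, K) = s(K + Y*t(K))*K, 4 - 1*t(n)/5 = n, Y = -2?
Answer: 2554580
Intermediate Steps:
t(n) = 20 - 5*n
s(J) = 3/2 (s(J) = -½*(-3) = 3/2)
I(F, K) = 3*K/2
(3354235 + I(1596, 1354)) - 801686 = (3354235 + (3/2)*1354) - 801686 = (3354235 + 2031) - 801686 = 3356266 - 801686 = 2554580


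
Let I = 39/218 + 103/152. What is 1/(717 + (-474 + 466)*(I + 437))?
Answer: -2071/5769500 ≈ -0.00035896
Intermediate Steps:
I = 14191/16568 (I = 39*(1/218) + 103*(1/152) = 39/218 + 103/152 = 14191/16568 ≈ 0.85653)
1/(717 + (-474 + 466)*(I + 437)) = 1/(717 + (-474 + 466)*(14191/16568 + 437)) = 1/(717 - 8*7254407/16568) = 1/(717 - 7254407/2071) = 1/(-5769500/2071) = -2071/5769500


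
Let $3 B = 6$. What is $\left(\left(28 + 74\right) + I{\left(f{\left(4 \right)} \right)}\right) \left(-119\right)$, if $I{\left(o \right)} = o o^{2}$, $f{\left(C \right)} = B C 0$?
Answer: $-12138$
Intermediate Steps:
$B = 2$ ($B = \frac{1}{3} \cdot 6 = 2$)
$f{\left(C \right)} = 0$ ($f{\left(C \right)} = 2 C 0 = 0$)
$I{\left(o \right)} = o^{3}$
$\left(\left(28 + 74\right) + I{\left(f{\left(4 \right)} \right)}\right) \left(-119\right) = \left(\left(28 + 74\right) + 0^{3}\right) \left(-119\right) = \left(102 + 0\right) \left(-119\right) = 102 \left(-119\right) = -12138$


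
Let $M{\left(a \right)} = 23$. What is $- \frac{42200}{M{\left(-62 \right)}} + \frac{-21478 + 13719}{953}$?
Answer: $- \frac{40395057}{21919} \approx -1842.9$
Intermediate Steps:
$- \frac{42200}{M{\left(-62 \right)}} + \frac{-21478 + 13719}{953} = - \frac{42200}{23} + \frac{-21478 + 13719}{953} = \left(-42200\right) \frac{1}{23} - \frac{7759}{953} = - \frac{42200}{23} - \frac{7759}{953} = - \frac{40395057}{21919}$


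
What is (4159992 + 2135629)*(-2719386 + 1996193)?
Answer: -4552949037853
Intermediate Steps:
(4159992 + 2135629)*(-2719386 + 1996193) = 6295621*(-723193) = -4552949037853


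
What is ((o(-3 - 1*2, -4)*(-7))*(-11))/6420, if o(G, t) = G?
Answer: -77/1284 ≈ -0.059969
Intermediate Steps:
((o(-3 - 1*2, -4)*(-7))*(-11))/6420 = (((-3 - 1*2)*(-7))*(-11))/6420 = (((-3 - 2)*(-7))*(-11))*(1/6420) = (-5*(-7)*(-11))*(1/6420) = (35*(-11))*(1/6420) = -385*1/6420 = -77/1284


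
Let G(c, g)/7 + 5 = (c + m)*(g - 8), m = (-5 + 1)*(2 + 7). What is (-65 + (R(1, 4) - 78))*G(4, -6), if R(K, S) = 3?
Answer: -434140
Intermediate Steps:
m = -36 (m = -4*9 = -36)
G(c, g) = -35 + 7*(-36 + c)*(-8 + g) (G(c, g) = -35 + 7*((c - 36)*(g - 8)) = -35 + 7*((-36 + c)*(-8 + g)) = -35 + 7*(-36 + c)*(-8 + g))
(-65 + (R(1, 4) - 78))*G(4, -6) = (-65 + (3 - 78))*(1981 - 252*(-6) - 56*4 + 7*4*(-6)) = (-65 - 75)*(1981 + 1512 - 224 - 168) = -140*3101 = -434140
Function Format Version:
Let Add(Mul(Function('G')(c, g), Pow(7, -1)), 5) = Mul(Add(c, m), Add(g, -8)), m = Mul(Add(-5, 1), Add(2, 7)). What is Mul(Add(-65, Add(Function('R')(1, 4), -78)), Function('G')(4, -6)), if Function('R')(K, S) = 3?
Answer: -434140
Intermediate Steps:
m = -36 (m = Mul(-4, 9) = -36)
Function('G')(c, g) = Add(-35, Mul(7, Add(-36, c), Add(-8, g))) (Function('G')(c, g) = Add(-35, Mul(7, Mul(Add(c, -36), Add(g, -8)))) = Add(-35, Mul(7, Mul(Add(-36, c), Add(-8, g)))) = Add(-35, Mul(7, Add(-36, c), Add(-8, g))))
Mul(Add(-65, Add(Function('R')(1, 4), -78)), Function('G')(4, -6)) = Mul(Add(-65, Add(3, -78)), Add(1981, Mul(-252, -6), Mul(-56, 4), Mul(7, 4, -6))) = Mul(Add(-65, -75), Add(1981, 1512, -224, -168)) = Mul(-140, 3101) = -434140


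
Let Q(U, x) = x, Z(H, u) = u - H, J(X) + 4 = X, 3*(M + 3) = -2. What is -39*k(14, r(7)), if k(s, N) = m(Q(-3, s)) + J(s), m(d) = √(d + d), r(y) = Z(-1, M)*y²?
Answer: -390 - 78*√7 ≈ -596.37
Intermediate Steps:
M = -11/3 (M = -3 + (⅓)*(-2) = -3 - ⅔ = -11/3 ≈ -3.6667)
J(X) = -4 + X
r(y) = -8*y²/3 (r(y) = (-11/3 - 1*(-1))*y² = (-11/3 + 1)*y² = -8*y²/3)
m(d) = √2*√d (m(d) = √(2*d) = √2*√d)
k(s, N) = -4 + s + √2*√s (k(s, N) = √2*√s + (-4 + s) = -4 + s + √2*√s)
-39*k(14, r(7)) = -39*(-4 + 14 + √2*√14) = -39*(-4 + 14 + 2*√7) = -39*(10 + 2*√7) = -390 - 78*√7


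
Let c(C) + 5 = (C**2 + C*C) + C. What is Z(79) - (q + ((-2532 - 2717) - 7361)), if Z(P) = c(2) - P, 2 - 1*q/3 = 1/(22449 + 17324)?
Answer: 498355693/39773 ≈ 12530.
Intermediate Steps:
c(C) = -5 + C + 2*C**2 (c(C) = -5 + ((C**2 + C*C) + C) = -5 + ((C**2 + C**2) + C) = -5 + (2*C**2 + C) = -5 + (C + 2*C**2) = -5 + C + 2*C**2)
q = 238635/39773 (q = 6 - 3/(22449 + 17324) = 6 - 3/39773 = 238635/39773 ≈ 5.9999)
Z(P) = 5 - P (Z(P) = (-5 + 2 + 2*2**2) - P = (-5 + 2 + 2*4) - P = (-5 + 2 + 8) - P = 5 - P)
Z(79) - (q + ((-2532 - 2717) - 7361)) = (5 - 1*79) - (238635/39773 + ((-2532 - 2717) - 7361)) = (5 - 79) - (238635/39773 + (-5249 - 7361)) = -74 - (238635/39773 - 12610) = -74 - 1*(-501298895/39773) = -74 + 501298895/39773 = 498355693/39773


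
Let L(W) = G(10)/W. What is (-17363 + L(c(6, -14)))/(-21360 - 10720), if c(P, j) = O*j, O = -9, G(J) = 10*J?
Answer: 1093819/2021040 ≈ 0.54122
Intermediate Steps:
c(P, j) = -9*j
L(W) = 100/W (L(W) = (10*10)/W = 100/W)
(-17363 + L(c(6, -14)))/(-21360 - 10720) = (-17363 + 100/((-9*(-14))))/(-21360 - 10720) = (-17363 + 100/126)/(-32080) = (-17363 + 100*(1/126))*(-1/32080) = (-17363 + 50/63)*(-1/32080) = -1093819/63*(-1/32080) = 1093819/2021040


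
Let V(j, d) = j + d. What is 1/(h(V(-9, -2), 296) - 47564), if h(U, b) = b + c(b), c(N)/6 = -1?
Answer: -1/47274 ≈ -2.1153e-5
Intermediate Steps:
c(N) = -6 (c(N) = 6*(-1) = -6)
V(j, d) = d + j
h(U, b) = -6 + b (h(U, b) = b - 6 = -6 + b)
1/(h(V(-9, -2), 296) - 47564) = 1/((-6 + 296) - 47564) = 1/(290 - 47564) = 1/(-47274) = -1/47274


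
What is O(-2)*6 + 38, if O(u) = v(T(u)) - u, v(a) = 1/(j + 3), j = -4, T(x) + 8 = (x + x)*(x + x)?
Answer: 44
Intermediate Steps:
T(x) = -8 + 4*x² (T(x) = -8 + (x + x)*(x + x) = -8 + (2*x)*(2*x) = -8 + 4*x²)
v(a) = -1 (v(a) = 1/(-4 + 3) = 1/(-1) = -1)
O(u) = -1 - u
O(-2)*6 + 38 = (-1 - 1*(-2))*6 + 38 = (-1 + 2)*6 + 38 = 1*6 + 38 = 6 + 38 = 44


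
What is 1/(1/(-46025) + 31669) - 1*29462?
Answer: -42942801314463/1457565724 ≈ -29462.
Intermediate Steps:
1/(1/(-46025) + 31669) - 1*29462 = 1/(-1/46025 + 31669) - 29462 = 1/(1457565724/46025) - 29462 = 46025/1457565724 - 29462 = -42942801314463/1457565724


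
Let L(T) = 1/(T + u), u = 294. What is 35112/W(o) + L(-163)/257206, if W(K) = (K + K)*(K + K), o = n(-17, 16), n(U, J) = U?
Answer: 295765809397/9737561954 ≈ 30.374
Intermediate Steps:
o = -17
L(T) = 1/(294 + T) (L(T) = 1/(T + 294) = 1/(294 + T))
W(K) = 4*K² (W(K) = (2*K)*(2*K) = 4*K²)
35112/W(o) + L(-163)/257206 = 35112/((4*(-17)²)) + 1/((294 - 163)*257206) = 35112/((4*289)) + (1/257206)/131 = 35112/1156 + (1/131)*(1/257206) = 35112*(1/1156) + 1/33693986 = 8778/289 + 1/33693986 = 295765809397/9737561954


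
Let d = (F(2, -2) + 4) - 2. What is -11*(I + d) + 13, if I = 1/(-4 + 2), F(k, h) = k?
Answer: -51/2 ≈ -25.500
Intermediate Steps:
I = -½ (I = 1/(-2) = -½ ≈ -0.50000)
d = 4 (d = (2 + 4) - 2 = 6 - 2 = 4)
-11*(I + d) + 13 = -11*(-½ + 4) + 13 = -11*7/2 + 13 = -77/2 + 13 = -51/2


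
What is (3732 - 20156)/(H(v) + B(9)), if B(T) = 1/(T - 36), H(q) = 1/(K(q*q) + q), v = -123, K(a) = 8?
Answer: 25498260/71 ≈ 3.5913e+5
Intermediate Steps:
H(q) = 1/(8 + q)
B(T) = 1/(-36 + T)
(3732 - 20156)/(H(v) + B(9)) = (3732 - 20156)/(1/(8 - 123) + 1/(-36 + 9)) = -16424/(1/(-115) + 1/(-27)) = -16424/(-1/115 - 1/27) = -16424/(-142/3105) = -16424*(-3105/142) = 25498260/71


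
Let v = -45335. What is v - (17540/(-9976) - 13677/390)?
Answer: -3671643376/81055 ≈ -45298.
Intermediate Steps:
v - (17540/(-9976) - 13677/390) = -45335 - (17540/(-9976) - 13677/390) = -45335 - (17540*(-1/9976) - 13677*1/390) = -45335 - (-4385/2494 - 4559/130) = -45335 - 1*(-2985049/81055) = -45335 + 2985049/81055 = -3671643376/81055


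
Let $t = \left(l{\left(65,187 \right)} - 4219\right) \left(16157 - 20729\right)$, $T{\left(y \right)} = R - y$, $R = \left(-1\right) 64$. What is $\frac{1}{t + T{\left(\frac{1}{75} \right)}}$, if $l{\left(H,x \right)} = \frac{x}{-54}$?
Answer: $\frac{75}{1447877749} \approx 5.18 \cdot 10^{-8}$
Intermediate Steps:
$l{\left(H,x \right)} = - \frac{x}{54}$ ($l{\left(H,x \right)} = x \left(- \frac{1}{54}\right) = - \frac{x}{54}$)
$R = -64$
$T{\left(y \right)} = -64 - y$
$t = \frac{57915302}{3}$ ($t = \left(\left(- \frac{1}{54}\right) 187 - 4219\right) \left(16157 - 20729\right) = \left(- \frac{187}{54} - 4219\right) \left(-4572\right) = \left(- \frac{228013}{54}\right) \left(-4572\right) = \frac{57915302}{3} \approx 1.9305 \cdot 10^{7}$)
$\frac{1}{t + T{\left(\frac{1}{75} \right)}} = \frac{1}{\frac{57915302}{3} - \frac{4801}{75}} = \frac{1}{\frac{1447877749}{75}} = \frac{75}{1447877749}$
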